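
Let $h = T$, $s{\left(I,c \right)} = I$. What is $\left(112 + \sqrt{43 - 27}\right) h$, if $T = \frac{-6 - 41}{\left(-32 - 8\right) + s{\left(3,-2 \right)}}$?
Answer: $\frac{5452}{37} \approx 147.35$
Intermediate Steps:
$T = \frac{47}{37}$ ($T = \frac{-6 - 41}{\left(-32 - 8\right) + 3} = - \frac{47}{-40 + 3} = - \frac{47}{-37} = \left(-47\right) \left(- \frac{1}{37}\right) = \frac{47}{37} \approx 1.2703$)
$h = \frac{47}{37} \approx 1.2703$
$\left(112 + \sqrt{43 - 27}\right) h = \left(112 + \sqrt{43 - 27}\right) \frac{47}{37} = \left(112 + \sqrt{16}\right) \frac{47}{37} = \left(112 + 4\right) \frac{47}{37} = 116 \cdot \frac{47}{37} = \frac{5452}{37}$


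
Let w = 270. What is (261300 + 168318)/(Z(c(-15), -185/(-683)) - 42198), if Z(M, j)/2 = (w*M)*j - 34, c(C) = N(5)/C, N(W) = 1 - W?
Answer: -146714547/14420519 ≈ -10.174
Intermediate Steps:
c(C) = -4/C (c(C) = (1 - 1*5)/C = (1 - 5)/C = -4/C)
Z(M, j) = -68 + 540*M*j (Z(M, j) = 2*((270*M)*j - 34) = 2*(270*M*j - 34) = 2*(-34 + 270*M*j) = -68 + 540*M*j)
(261300 + 168318)/(Z(c(-15), -185/(-683)) - 42198) = (261300 + 168318)/((-68 + 540*(-4/(-15))*(-185/(-683))) - 42198) = 429618/((-68 + 540*(-4*(-1/15))*(-185*(-1/683))) - 42198) = 429618/((-68 + 540*(4/15)*(185/683)) - 42198) = 429618/((-68 + 26640/683) - 42198) = 429618/(-19804/683 - 42198) = 429618/(-28841038/683) = 429618*(-683/28841038) = -146714547/14420519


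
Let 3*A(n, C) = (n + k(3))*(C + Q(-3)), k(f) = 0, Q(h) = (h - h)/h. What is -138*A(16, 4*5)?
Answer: -14720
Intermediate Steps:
Q(h) = 0 (Q(h) = 0/h = 0)
A(n, C) = C*n/3 (A(n, C) = ((n + 0)*(C + 0))/3 = (n*C)/3 = (C*n)/3 = C*n/3)
-138*A(16, 4*5) = -46*4*5*16 = -46*20*16 = -138*320/3 = -14720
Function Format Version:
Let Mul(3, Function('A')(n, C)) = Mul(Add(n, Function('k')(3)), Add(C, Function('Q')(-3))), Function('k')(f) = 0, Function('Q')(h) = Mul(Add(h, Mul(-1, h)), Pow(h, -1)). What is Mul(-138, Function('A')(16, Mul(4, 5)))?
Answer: -14720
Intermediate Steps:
Function('Q')(h) = 0 (Function('Q')(h) = Mul(0, Pow(h, -1)) = 0)
Function('A')(n, C) = Mul(Rational(1, 3), C, n) (Function('A')(n, C) = Mul(Rational(1, 3), Mul(Add(n, 0), Add(C, 0))) = Mul(Rational(1, 3), Mul(n, C)) = Mul(Rational(1, 3), Mul(C, n)) = Mul(Rational(1, 3), C, n))
Mul(-138, Function('A')(16, Mul(4, 5))) = Mul(-138, Mul(Rational(1, 3), Mul(4, 5), 16)) = Mul(-138, Mul(Rational(1, 3), 20, 16)) = Mul(-138, Rational(320, 3)) = -14720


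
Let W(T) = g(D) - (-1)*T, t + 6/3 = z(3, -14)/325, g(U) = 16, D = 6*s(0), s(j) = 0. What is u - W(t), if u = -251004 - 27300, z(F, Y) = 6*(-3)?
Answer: -90453332/325 ≈ -2.7832e+5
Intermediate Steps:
D = 0 (D = 6*0 = 0)
z(F, Y) = -18
u = -278304
t = -668/325 (t = -2 - 18/325 = -668/325 ≈ -2.0554)
W(T) = 16 + T (W(T) = 16 - (-1)*T = 16 + T)
u - W(t) = -278304 - (16 - 668/325) = -278304 - 1*4532/325 = -278304 - 4532/325 = -90453332/325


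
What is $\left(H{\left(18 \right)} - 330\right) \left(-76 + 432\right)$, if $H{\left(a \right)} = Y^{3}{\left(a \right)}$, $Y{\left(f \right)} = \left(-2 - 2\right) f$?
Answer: $-132993768$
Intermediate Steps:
$Y{\left(f \right)} = - 4 f$
$H{\left(a \right)} = - 64 a^{3}$ ($H{\left(a \right)} = \left(- 4 a\right)^{3} = - 64 a^{3}$)
$\left(H{\left(18 \right)} - 330\right) \left(-76 + 432\right) = \left(- 64 \cdot 18^{3} - 330\right) \left(-76 + 432\right) = \left(\left(-64\right) 5832 - 330\right) 356 = \left(-373248 - 330\right) 356 = \left(-373578\right) 356 = -132993768$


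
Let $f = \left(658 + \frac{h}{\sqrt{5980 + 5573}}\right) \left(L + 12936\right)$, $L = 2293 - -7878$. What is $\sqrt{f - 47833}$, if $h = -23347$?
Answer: $\frac{\sqrt{2022975216550557 - 6232602377337 \sqrt{11553}}}{11553} \approx 3183.9$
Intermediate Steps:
$L = 10171$ ($L = 2293 + 7878 = 10171$)
$f = 15204406 - \frac{539479129 \sqrt{11553}}{11553}$ ($f = \left(658 - \frac{23347}{\sqrt{5980 + 5573}}\right) \left(10171 + 12936\right) = \left(658 - \frac{23347}{\sqrt{11553}}\right) 23107 = \left(658 - 23347 \frac{\sqrt{11553}}{11553}\right) 23107 = \left(658 - \frac{23347 \sqrt{11553}}{11553}\right) 23107 = 15204406 - \frac{539479129 \sqrt{11553}}{11553} \approx 1.0185 \cdot 10^{7}$)
$\sqrt{f - 47833} = \sqrt{\left(15204406 - \frac{539479129 \sqrt{11553}}{11553}\right) - 47833} = \sqrt{15156573 - \frac{539479129 \sqrt{11553}}{11553}}$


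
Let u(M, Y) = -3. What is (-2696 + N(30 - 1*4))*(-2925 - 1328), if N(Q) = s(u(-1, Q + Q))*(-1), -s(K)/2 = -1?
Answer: 11474594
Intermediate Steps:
s(K) = 2 (s(K) = -2*(-1) = 2)
N(Q) = -2 (N(Q) = 2*(-1) = -2)
(-2696 + N(30 - 1*4))*(-2925 - 1328) = (-2696 - 2)*(-2925 - 1328) = -2698*(-4253) = 11474594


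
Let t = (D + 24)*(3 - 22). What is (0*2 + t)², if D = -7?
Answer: 104329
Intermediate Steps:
t = -323 (t = (-7 + 24)*(3 - 22) = 17*(-19) = -323)
(0*2 + t)² = (0*2 - 323)² = (0 - 323)² = (-323)² = 104329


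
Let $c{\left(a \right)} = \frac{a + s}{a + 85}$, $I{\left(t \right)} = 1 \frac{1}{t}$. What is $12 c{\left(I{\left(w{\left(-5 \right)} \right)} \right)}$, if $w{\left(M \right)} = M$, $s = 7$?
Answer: $\frac{51}{53} \approx 0.96226$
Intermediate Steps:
$I{\left(t \right)} = \frac{1}{t}$
$c{\left(a \right)} = \frac{7 + a}{85 + a}$ ($c{\left(a \right)} = \frac{a + 7}{a + 85} = \frac{7 + a}{85 + a}$)
$12 c{\left(I{\left(w{\left(-5 \right)} \right)} \right)} = 12 \frac{7 + \frac{1}{-5}}{85 + \frac{1}{-5}} = 12 \frac{7 - \frac{1}{5}}{85 - \frac{1}{5}} = 12 \frac{1}{\frac{424}{5}} \cdot \frac{34}{5} = 12 \cdot \frac{5}{424} \cdot \frac{34}{5} = 12 \cdot \frac{17}{212} = \frac{51}{53}$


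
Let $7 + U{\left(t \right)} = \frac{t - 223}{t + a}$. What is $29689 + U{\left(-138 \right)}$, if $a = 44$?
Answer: $\frac{2790469}{94} \approx 29686.0$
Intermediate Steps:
$U{\left(t \right)} = -7 + \frac{-223 + t}{44 + t}$ ($U{\left(t \right)} = -7 + \frac{t - 223}{t + 44} = -7 + \frac{-223 + t}{44 + t}$)
$29689 + U{\left(-138 \right)} = 29689 + \frac{3 \left(-177 - -276\right)}{44 - 138} = 29689 + \frac{3 \left(-177 + 276\right)}{-94} = 29689 + 3 \left(- \frac{1}{94}\right) 99 = 29689 - \frac{297}{94} = \frac{2790469}{94}$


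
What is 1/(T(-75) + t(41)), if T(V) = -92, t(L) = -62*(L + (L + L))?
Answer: -1/7718 ≈ -0.00012957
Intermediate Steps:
t(L) = -186*L (t(L) = -62*(L + 2*L) = -186*L)
1/(T(-75) + t(41)) = 1/(-92 - 186*41) = 1/(-92 - 7626) = 1/(-7718) = -1/7718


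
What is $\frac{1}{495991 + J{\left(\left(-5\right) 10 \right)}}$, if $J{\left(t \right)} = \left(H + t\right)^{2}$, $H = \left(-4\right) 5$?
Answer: $\frac{1}{500891} \approx 1.9964 \cdot 10^{-6}$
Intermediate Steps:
$H = -20$
$J{\left(t \right)} = \left(-20 + t\right)^{2}$
$\frac{1}{495991 + J{\left(\left(-5\right) 10 \right)}} = \frac{1}{495991 + \left(-20 - 50\right)^{2}} = \frac{1}{495991 + \left(-70\right)^{2}} = \frac{1}{495991 + 4900} = \frac{1}{500891}$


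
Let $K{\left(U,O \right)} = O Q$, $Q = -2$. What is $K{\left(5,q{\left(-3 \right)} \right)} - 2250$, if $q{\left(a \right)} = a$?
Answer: $-2244$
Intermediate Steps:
$K{\left(U,O \right)} = - 2 O$ ($K{\left(U,O \right)} = O \left(-2\right) = - 2 O$)
$K{\left(5,q{\left(-3 \right)} \right)} - 2250 = \left(-2\right) \left(-3\right) - 2250 = 6 - 2250 = -2244$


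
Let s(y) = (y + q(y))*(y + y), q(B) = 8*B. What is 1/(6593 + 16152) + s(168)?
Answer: 11555187841/22745 ≈ 5.0803e+5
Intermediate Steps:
s(y) = 18*y**2 (s(y) = (y + 8*y)*(y + y) = (9*y)*(2*y) = 18*y**2)
1/(6593 + 16152) + s(168) = 1/(6593 + 16152) + 18*168**2 = 1/22745 + 18*28224 = 1/22745 + 508032 = 11555187841/22745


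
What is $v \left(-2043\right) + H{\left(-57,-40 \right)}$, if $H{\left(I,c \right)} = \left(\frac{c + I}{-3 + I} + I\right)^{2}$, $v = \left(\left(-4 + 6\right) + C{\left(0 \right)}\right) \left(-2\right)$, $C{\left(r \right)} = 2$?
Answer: $\frac{69880729}{3600} \approx 19411.0$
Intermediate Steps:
$v = -8$ ($v = \left(\left(-4 + 6\right) + 2\right) \left(-2\right) = \left(2 + 2\right) \left(-2\right) = 4 \left(-2\right) = -8$)
$H{\left(I,c \right)} = \left(I + \frac{I + c}{-3 + I}\right)^{2}$ ($H{\left(I,c \right)} = \left(\frac{I + c}{-3 + I} + I\right)^{2} = \left(I + \frac{I + c}{-3 + I}\right)^{2}$)
$v \left(-2043\right) + H{\left(-57,-40 \right)} = \left(-8\right) \left(-2043\right) + \frac{\left(-40 + \left(-57\right)^{2} - -114\right)^{2}}{\left(-3 - 57\right)^{2}} = 16344 + \frac{\left(-40 + 3249 + 114\right)^{2}}{3600} = 16344 + \frac{3323^{2}}{3600} = 16344 + \frac{1}{3600} \cdot 11042329 = 16344 + \frac{11042329}{3600} = \frac{69880729}{3600}$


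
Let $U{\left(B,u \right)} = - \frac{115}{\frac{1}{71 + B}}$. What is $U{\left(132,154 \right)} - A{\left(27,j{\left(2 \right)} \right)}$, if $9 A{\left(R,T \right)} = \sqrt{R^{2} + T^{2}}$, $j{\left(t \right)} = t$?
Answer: $-23345 - \frac{\sqrt{733}}{9} \approx -23348.0$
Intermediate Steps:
$A{\left(R,T \right)} = \frac{\sqrt{R^{2} + T^{2}}}{9}$
$U{\left(B,u \right)} = -8165 - 115 B$ ($U{\left(B,u \right)} = - 115 \left(71 + B\right) = -8165 - 115 B$)
$U{\left(132,154 \right)} - A{\left(27,j{\left(2 \right)} \right)} = \left(-8165 - 15180\right) - \frac{\sqrt{27^{2} + 2^{2}}}{9} = \left(-8165 - 15180\right) - \frac{\sqrt{729 + 4}}{9} = -23345 - \frac{\sqrt{733}}{9}$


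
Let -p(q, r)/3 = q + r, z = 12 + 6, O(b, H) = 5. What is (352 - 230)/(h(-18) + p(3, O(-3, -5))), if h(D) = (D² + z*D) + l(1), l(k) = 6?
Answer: -61/9 ≈ -6.7778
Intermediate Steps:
z = 18
h(D) = 6 + D² + 18*D (h(D) = (D² + 18*D) + 6 = 6 + D² + 18*D)
p(q, r) = -3*q - 3*r (p(q, r) = -3*(q + r) = -3*q - 3*r)
(352 - 230)/(h(-18) + p(3, O(-3, -5))) = (352 - 230)/((6 + (-18)² + 18*(-18)) + (-3*3 - 3*5)) = 122/((6 + 324 - 324) + (-9 - 15)) = 122/(6 - 24) = 122/(-18) = 122*(-1/18) = -61/9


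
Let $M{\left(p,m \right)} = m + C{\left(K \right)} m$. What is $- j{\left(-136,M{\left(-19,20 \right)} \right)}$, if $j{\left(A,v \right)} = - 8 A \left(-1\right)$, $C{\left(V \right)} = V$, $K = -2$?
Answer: $1088$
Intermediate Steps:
$M{\left(p,m \right)} = - m$ ($M{\left(p,m \right)} = m - 2 m = - m$)
$j{\left(A,v \right)} = 8 A$
$- j{\left(-136,M{\left(-19,20 \right)} \right)} = - 8 \left(-136\right) = \left(-1\right) \left(-1088\right) = 1088$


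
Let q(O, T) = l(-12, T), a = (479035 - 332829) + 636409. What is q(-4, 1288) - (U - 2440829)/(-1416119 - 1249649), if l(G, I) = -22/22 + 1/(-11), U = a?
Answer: -25114785/14661724 ≈ -1.7129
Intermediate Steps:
a = 782615 (a = 146206 + 636409 = 782615)
U = 782615
l(G, I) = -12/11 (l(G, I) = -22*1/22 + 1*(-1/11) = -1 - 1/11 = -12/11)
q(O, T) = -12/11
q(-4, 1288) - (U - 2440829)/(-1416119 - 1249649) = -12/11 - (782615 - 2440829)/(-1416119 - 1249649) = -12/11 - (-1658214)/(-2665768) = -12/11 - (-1658214)*(-1)/2665768 = -12/11 - 1*829107/1332884 = -12/11 - 829107/1332884 = -25114785/14661724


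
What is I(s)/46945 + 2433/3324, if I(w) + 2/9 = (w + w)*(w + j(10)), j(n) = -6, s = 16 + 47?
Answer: 414268243/468135540 ≈ 0.88493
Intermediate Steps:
s = 63
I(w) = -2/9 + 2*w*(-6 + w) (I(w) = -2/9 + (w + w)*(w - 6) = -2/9 + (2*w)*(-6 + w) = -2/9 + 2*w*(-6 + w))
I(s)/46945 + 2433/3324 = (-2/9 - 12*63 + 2*63²)/46945 + 2433/3324 = (-2/9 - 756 + 2*3969)*(1/46945) + 2433*(1/3324) = (-2/9 - 756 + 7938)*(1/46945) + 811/1108 = (64636/9)*(1/46945) + 811/1108 = 64636/422505 + 811/1108 = 414268243/468135540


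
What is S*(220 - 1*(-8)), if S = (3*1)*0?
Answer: 0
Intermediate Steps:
S = 0 (S = 3*0 = 0)
S*(220 - 1*(-8)) = 0*(220 - 1*(-8)) = 0*(220 + 8) = 0*228 = 0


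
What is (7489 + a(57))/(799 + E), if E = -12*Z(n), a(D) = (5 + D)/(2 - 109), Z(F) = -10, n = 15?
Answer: 801261/98333 ≈ 8.1484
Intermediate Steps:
a(D) = -5/107 - D/107 (a(D) = (5 + D)/(-107) = (5 + D)*(-1/107) = -5/107 - D/107)
E = 120 (E = -12*(-10) = 120)
(7489 + a(57))/(799 + E) = (7489 + (-5/107 - 1/107*57))/(799 + 120) = (7489 + (-5/107 - 57/107))/919 = (7489 - 62/107)*(1/919) = (801261/107)*(1/919) = 801261/98333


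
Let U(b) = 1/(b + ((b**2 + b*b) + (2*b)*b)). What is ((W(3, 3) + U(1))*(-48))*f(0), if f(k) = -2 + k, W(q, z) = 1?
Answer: 576/5 ≈ 115.20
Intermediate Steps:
U(b) = 1/(b + 4*b**2) (U(b) = 1/(b + ((b**2 + b**2) + 2*b**2)) = 1/(b + (2*b**2 + 2*b**2)) = 1/(b + 4*b**2))
((W(3, 3) + U(1))*(-48))*f(0) = ((1 + 1/(1*(1 + 4*1)))*(-48))*(-2 + 0) = ((1 + 1/(1 + 4))*(-48))*(-2) = ((1 + 1/5)*(-48))*(-2) = ((6/5)*(-48))*(-2) = -288/5*(-2) = 576/5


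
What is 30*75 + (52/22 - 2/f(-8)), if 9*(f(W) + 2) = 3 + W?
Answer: 570046/253 ≈ 2253.1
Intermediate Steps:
f(W) = -5/3 + W/9 (f(W) = -2 + (3 + W)/9 = -2 + (⅓ + W/9) = -5/3 + W/9)
30*75 + (52/22 - 2/f(-8)) = 30*75 + (52/22 - 2/(-5/3 + (⅑)*(-8))) = 2250 + (52*(1/22) - 2/(-5/3 - 8/9)) = 2250 + (26/11 - 2/(-23/9)) = 2250 + (26/11 - 2*(-9/23)) = 2250 + (26/11 + 18/23) = 2250 + 796/253 = 570046/253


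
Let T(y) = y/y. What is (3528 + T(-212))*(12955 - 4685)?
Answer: 29184830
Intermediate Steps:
T(y) = 1
(3528 + T(-212))*(12955 - 4685) = (3528 + 1)*(12955 - 4685) = 3529*8270 = 29184830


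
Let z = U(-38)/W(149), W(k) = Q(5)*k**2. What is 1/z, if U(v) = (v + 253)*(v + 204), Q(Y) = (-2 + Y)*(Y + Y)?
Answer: 66603/3569 ≈ 18.662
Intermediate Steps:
Q(Y) = 2*Y*(-2 + Y) (Q(Y) = (-2 + Y)*(2*Y) = 2*Y*(-2 + Y))
U(v) = (204 + v)*(253 + v) (U(v) = (253 + v)*(204 + v) = (204 + v)*(253 + v))
W(k) = 30*k**2 (W(k) = (2*5*(-2 + 5))*k**2 = (2*5*3)*k**2 = 30*k**2)
z = 3569/66603 (z = (51612 + (-38)**2 + 457*(-38))/((30*149**2)) = (51612 + 1444 - 17366)/((30*22201)) = 35690/666030 = 35690*(1/666030) = 3569/66603 ≈ 0.053586)
1/z = 1/(3569/66603) = 66603/3569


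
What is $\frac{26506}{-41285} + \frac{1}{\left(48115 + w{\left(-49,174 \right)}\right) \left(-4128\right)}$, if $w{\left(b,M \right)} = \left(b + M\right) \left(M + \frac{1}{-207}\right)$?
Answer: $- \frac{105491843212549}{164311126669760} \approx -0.64202$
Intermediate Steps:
$w{\left(b,M \right)} = \left(- \frac{1}{207} + M\right) \left(M + b\right)$ ($w{\left(b,M \right)} = \left(M + b\right) \left(M - \frac{1}{207}\right) = \left(M + b\right) \left(- \frac{1}{207} + M\right) = \left(- \frac{1}{207} + M\right) \left(M + b\right)$)
$\frac{26506}{-41285} + \frac{1}{\left(48115 + w{\left(-49,174 \right)}\right) \left(-4128\right)} = \frac{26506}{-41285} + \frac{1}{\left(48115 + \left(174^{2} - \frac{58}{69} - - \frac{49}{207} + 174 \left(-49\right)\right)\right) \left(-4128\right)} = 26506 \left(- \frac{1}{41285}\right) + \frac{1}{48115 + \left(30276 - \frac{58}{69} + \frac{49}{207} - 8526\right)} \left(- \frac{1}{4128}\right) = - \frac{26506}{41285} + \frac{1}{48115 + \frac{4502125}{207}} \left(- \frac{1}{4128}\right) = - \frac{26506}{41285} + \frac{1}{\frac{14461930}{207}} \left(- \frac{1}{4128}\right) = - \frac{26506}{41285} + \frac{207}{14461930} \left(- \frac{1}{4128}\right) = - \frac{26506}{41285} - \frac{69}{19899615680} = - \frac{105491843212549}{164311126669760}$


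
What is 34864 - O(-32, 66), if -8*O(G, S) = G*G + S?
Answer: 140001/4 ≈ 35000.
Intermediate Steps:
O(G, S) = -S/8 - G²/8 (O(G, S) = -(G*G + S)/8 = -(G² + S)/8 = -(S + G²)/8 = -S/8 - G²/8)
34864 - O(-32, 66) = 34864 - (-⅛*66 - ⅛*(-32)²) = 34864 - (-33/4 - ⅛*1024) = 34864 - (-33/4 - 128) = 34864 - 1*(-545/4) = 34864 + 545/4 = 140001/4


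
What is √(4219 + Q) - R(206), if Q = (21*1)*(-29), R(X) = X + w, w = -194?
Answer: -12 + 19*√10 ≈ 48.083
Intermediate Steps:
R(X) = -194 + X (R(X) = X - 194 = -194 + X)
Q = -609 (Q = 21*(-29) = -609)
√(4219 + Q) - R(206) = √(4219 - 609) - (-194 + 206) = √3610 - 1*12 = 19*√10 - 12 = -12 + 19*√10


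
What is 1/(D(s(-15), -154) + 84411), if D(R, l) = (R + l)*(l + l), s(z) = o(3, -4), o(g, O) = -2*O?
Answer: 1/129379 ≈ 7.7292e-6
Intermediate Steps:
s(z) = 8 (s(z) = -2*(-4) = 8)
D(R, l) = 2*l*(R + l) (D(R, l) = (R + l)*(2*l) = 2*l*(R + l))
1/(D(s(-15), -154) + 84411) = 1/(2*(-154)*(8 - 154) + 84411) = 1/(2*(-154)*(-146) + 84411) = 1/(44968 + 84411) = 1/129379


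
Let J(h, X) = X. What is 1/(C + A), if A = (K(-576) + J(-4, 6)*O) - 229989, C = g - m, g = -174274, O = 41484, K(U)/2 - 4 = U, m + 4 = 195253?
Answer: -1/351752 ≈ -2.8429e-6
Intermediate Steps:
m = 195249 (m = -4 + 195253 = 195249)
K(U) = 8 + 2*U
C = -369523 (C = -174274 - 1*195249 = -174274 - 195249 = -369523)
A = 17771 (A = ((8 + 2*(-576)) + 6*41484) - 229989 = ((8 - 1152) + 248904) - 229989 = (-1144 + 248904) - 229989 = 247760 - 229989 = 17771)
1/(C + A) = 1/(-369523 + 17771) = 1/(-351752) = -1/351752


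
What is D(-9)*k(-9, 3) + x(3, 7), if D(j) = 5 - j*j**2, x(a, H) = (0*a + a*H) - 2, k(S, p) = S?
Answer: -6587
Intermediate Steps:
x(a, H) = -2 + H*a (x(a, H) = (0 + H*a) - 2 = H*a - 2 = -2 + H*a)
D(j) = 5 - j**3
D(-9)*k(-9, 3) + x(3, 7) = (5 - 1*(-9)**3)*(-9) + (-2 + 7*3) = (5 - 1*(-729))*(-9) + (-2 + 21) = (5 + 729)*(-9) + 19 = 734*(-9) + 19 = -6606 + 19 = -6587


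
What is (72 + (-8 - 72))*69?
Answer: -552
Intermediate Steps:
(72 + (-8 - 72))*69 = (72 - 80)*69 = -8*69 = -552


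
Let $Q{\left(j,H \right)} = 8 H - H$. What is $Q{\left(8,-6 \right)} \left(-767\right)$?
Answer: $32214$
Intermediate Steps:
$Q{\left(j,H \right)} = 7 H$
$Q{\left(8,-6 \right)} \left(-767\right) = 7 \left(-6\right) \left(-767\right) = \left(-42\right) \left(-767\right) = 32214$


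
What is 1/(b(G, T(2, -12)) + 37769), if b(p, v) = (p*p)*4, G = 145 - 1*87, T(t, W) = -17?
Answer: 1/51225 ≈ 1.9522e-5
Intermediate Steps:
G = 58 (G = 145 - 87 = 58)
b(p, v) = 4*p² (b(p, v) = p²*4 = 4*p²)
1/(b(G, T(2, -12)) + 37769) = 1/(4*58² + 37769) = 1/(4*3364 + 37769) = 1/(13456 + 37769) = 1/51225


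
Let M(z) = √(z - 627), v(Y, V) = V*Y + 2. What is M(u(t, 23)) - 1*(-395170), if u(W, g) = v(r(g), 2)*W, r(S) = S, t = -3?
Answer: 395170 + I*√771 ≈ 3.9517e+5 + 27.767*I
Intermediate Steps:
v(Y, V) = 2 + V*Y
u(W, g) = W*(2 + 2*g) (u(W, g) = (2 + 2*g)*W = W*(2 + 2*g))
M(z) = √(-627 + z)
M(u(t, 23)) - 1*(-395170) = √(-627 + 2*(-3)*(1 + 23)) - 1*(-395170) = √(-627 + 2*(-3)*24) + 395170 = √(-627 - 144) + 395170 = √(-771) + 395170 = I*√771 + 395170 = 395170 + I*√771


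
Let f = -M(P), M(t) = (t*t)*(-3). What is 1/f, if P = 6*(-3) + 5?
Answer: 1/507 ≈ 0.0019724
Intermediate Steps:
P = -13 (P = -18 + 5 = -13)
M(t) = -3*t² (M(t) = t²*(-3) = -3*t²)
f = 507 (f = -(-3)*(-13)² = -(-3)*169 = -1*(-507) = 507)
1/f = 1/507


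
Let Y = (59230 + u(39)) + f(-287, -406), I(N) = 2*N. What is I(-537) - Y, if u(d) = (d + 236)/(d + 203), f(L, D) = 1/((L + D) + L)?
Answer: -650089359/10780 ≈ -60305.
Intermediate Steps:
f(L, D) = 1/(D + 2*L) (f(L, D) = 1/((D + L) + L) = 1/(D + 2*L))
u(d) = (236 + d)/(203 + d)
Y = 638511639/10780 (Y = (59230 + (236 + 39)/(203 + 39)) + 1/(-406 + 2*(-287)) = (59230 + 275/242) + 1/(-406 - 574) = (59230 + (1/242)*275) + 1/(-980) = (59230 + 25/22) - 1/980 = 1303085/22 - 1/980 = 638511639/10780 ≈ 59231.)
I(-537) - Y = 2*(-537) - 1*638511639/10780 = -1074 - 638511639/10780 = -650089359/10780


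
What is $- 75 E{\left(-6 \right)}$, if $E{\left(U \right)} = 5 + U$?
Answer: $75$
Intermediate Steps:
$- 75 E{\left(-6 \right)} = - 75 \left(5 - 6\right) = \left(-75\right) \left(-1\right) = 75$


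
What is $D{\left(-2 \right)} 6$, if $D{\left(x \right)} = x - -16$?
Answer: $84$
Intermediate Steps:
$D{\left(x \right)} = 16 + x$ ($D{\left(x \right)} = x + 16 = 16 + x$)
$D{\left(-2 \right)} 6 = \left(16 - 2\right) 6 = 14 \cdot 6 = 84$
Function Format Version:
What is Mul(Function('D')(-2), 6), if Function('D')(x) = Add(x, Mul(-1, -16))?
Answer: 84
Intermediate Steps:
Function('D')(x) = Add(16, x) (Function('D')(x) = Add(x, 16) = Add(16, x))
Mul(Function('D')(-2), 6) = Mul(Add(16, -2), 6) = Mul(14, 6) = 84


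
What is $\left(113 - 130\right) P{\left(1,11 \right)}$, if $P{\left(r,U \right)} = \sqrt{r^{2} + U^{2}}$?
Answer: $- 17 \sqrt{122} \approx -187.77$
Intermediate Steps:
$P{\left(r,U \right)} = \sqrt{U^{2} + r^{2}}$
$\left(113 - 130\right) P{\left(1,11 \right)} = \left(113 - 130\right) \sqrt{11^{2} + 1^{2}} = - 17 \sqrt{121 + 1} = - 17 \sqrt{122}$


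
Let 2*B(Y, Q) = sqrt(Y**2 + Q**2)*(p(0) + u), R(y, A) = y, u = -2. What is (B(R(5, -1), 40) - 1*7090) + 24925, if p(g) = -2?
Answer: 17835 - 10*sqrt(65) ≈ 17754.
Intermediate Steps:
B(Y, Q) = -2*sqrt(Q**2 + Y**2) (B(Y, Q) = (sqrt(Y**2 + Q**2)*(-2 - 2))/2 = (sqrt(Q**2 + Y**2)*(-4))/2 = (-4*sqrt(Q**2 + Y**2))/2 = -2*sqrt(Q**2 + Y**2))
(B(R(5, -1), 40) - 1*7090) + 24925 = (-2*sqrt(40**2 + 5**2) - 1*7090) + 24925 = (-2*sqrt(1600 + 25) - 7090) + 24925 = (-10*sqrt(65) - 7090) + 24925 = (-7090 - 10*sqrt(65)) + 24925 = 17835 - 10*sqrt(65)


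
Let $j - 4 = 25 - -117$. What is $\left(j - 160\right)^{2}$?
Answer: $196$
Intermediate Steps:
$j = 146$ ($j = 4 + \left(25 - -117\right) = 4 + \left(25 + 117\right) = 4 + 142 = 146$)
$\left(j - 160\right)^{2} = \left(146 - 160\right)^{2} = \left(-14\right)^{2} = 196$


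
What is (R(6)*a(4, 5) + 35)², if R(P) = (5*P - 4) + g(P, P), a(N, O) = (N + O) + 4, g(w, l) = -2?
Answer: 120409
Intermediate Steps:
a(N, O) = 4 + N + O
R(P) = -6 + 5*P (R(P) = (5*P - 4) - 2 = (-4 + 5*P) - 2 = -6 + 5*P)
(R(6)*a(4, 5) + 35)² = ((-6 + 5*6)*(4 + 4 + 5) + 35)² = ((-6 + 30)*13 + 35)² = (24*13 + 35)² = (312 + 35)² = 347² = 120409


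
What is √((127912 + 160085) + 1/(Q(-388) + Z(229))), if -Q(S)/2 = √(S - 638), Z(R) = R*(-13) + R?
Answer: √(287997 - 1/(2748 + 6*I*√114)) ≈ 536.65 + 0.e-8*I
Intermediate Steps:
Z(R) = -12*R (Z(R) = -13*R + R = -12*R)
Q(S) = -2*√(-638 + S) (Q(S) = -2*√(S - 638) = -2*√(-638 + S))
√((127912 + 160085) + 1/(Q(-388) + Z(229))) = √((127912 + 160085) + 1/(-2*√(-638 - 388) - 12*229)) = √(287997 + 1/(-6*I*√114 - 2748)) = √(287997 + 1/(-2748 - 6*I*√114))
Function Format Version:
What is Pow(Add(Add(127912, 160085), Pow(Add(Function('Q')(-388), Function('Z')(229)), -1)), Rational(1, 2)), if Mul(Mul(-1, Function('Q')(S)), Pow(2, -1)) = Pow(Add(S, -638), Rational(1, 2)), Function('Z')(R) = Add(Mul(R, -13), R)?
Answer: Pow(Add(287997, Mul(-1, Pow(Add(2748, Mul(6, I, Pow(114, Rational(1, 2)))), -1))), Rational(1, 2)) ≈ Add(536.65, Mul(0.e-8, I))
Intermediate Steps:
Function('Z')(R) = Mul(-12, R) (Function('Z')(R) = Add(Mul(-13, R), R) = Mul(-12, R))
Function('Q')(S) = Mul(-2, Pow(Add(-638, S), Rational(1, 2))) (Function('Q')(S) = Mul(-2, Pow(Add(S, -638), Rational(1, 2))) = Mul(-2, Pow(Add(-638, S), Rational(1, 2))))
Pow(Add(Add(127912, 160085), Pow(Add(Function('Q')(-388), Function('Z')(229)), -1)), Rational(1, 2)) = Pow(Add(Add(127912, 160085), Pow(Add(Mul(-2, Pow(Add(-638, -388), Rational(1, 2))), Mul(-12, 229)), -1)), Rational(1, 2)) = Pow(Add(287997, Pow(Add(Mul(-2, Pow(-1026, Rational(1, 2))), -2748), -1)), Rational(1, 2)) = Pow(Add(287997, Pow(Add(Mul(-2, Mul(3, I, Pow(114, Rational(1, 2)))), -2748), -1)), Rational(1, 2)) = Pow(Add(287997, Pow(Add(Mul(-6, I, Pow(114, Rational(1, 2))), -2748), -1)), Rational(1, 2)) = Pow(Add(287997, Pow(Add(-2748, Mul(-6, I, Pow(114, Rational(1, 2)))), -1)), Rational(1, 2))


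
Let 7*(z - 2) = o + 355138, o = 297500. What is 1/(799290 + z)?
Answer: 1/892526 ≈ 1.1204e-6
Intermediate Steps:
z = 93236 (z = 2 + (297500 + 355138)/7 = 2 + (1/7)*652638 = 2 + 93234 = 93236)
1/(799290 + z) = 1/(799290 + 93236) = 1/892526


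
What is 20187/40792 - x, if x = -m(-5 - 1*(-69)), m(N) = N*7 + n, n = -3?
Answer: 18172627/40792 ≈ 445.50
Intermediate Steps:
m(N) = -3 + 7*N (m(N) = N*7 - 3 = 7*N - 3 = -3 + 7*N)
x = -445 (x = -(-3 + 7*(-5 - 1*(-69))) = -(-3 + 7*(-5 + 69)) = -(-3 + 7*64) = -(-3 + 448) = -1*445 = -445)
20187/40792 - x = 20187/40792 - 1*(-445) = 20187*(1/40792) + 445 = 20187/40792 + 445 = 18172627/40792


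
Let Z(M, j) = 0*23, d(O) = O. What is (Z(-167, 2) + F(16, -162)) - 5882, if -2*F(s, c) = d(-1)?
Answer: -11763/2 ≈ -5881.5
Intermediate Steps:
F(s, c) = ½ (F(s, c) = -½*(-1) = ½)
Z(M, j) = 0
(Z(-167, 2) + F(16, -162)) - 5882 = (0 + ½) - 5882 = ½ - 5882 = -11763/2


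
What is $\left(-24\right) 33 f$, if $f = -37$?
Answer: $29304$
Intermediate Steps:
$\left(-24\right) 33 f = \left(-24\right) 33 \left(-37\right) = \left(-792\right) \left(-37\right) = 29304$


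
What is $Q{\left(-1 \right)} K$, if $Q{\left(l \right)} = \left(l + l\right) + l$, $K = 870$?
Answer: $-2610$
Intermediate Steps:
$Q{\left(l \right)} = 3 l$ ($Q{\left(l \right)} = 2 l + l = 3 l$)
$Q{\left(-1 \right)} K = 3 \left(-1\right) 870 = \left(-3\right) 870 = -2610$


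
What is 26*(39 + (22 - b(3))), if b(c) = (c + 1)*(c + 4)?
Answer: 858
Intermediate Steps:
b(c) = (1 + c)*(4 + c)
26*(39 + (22 - b(3))) = 26*(39 + (22 - (4 + 3² + 5*3))) = 26*(39 + (22 - (4 + 9 + 15))) = 26*(39 + (22 - 1*28)) = 26*(39 + (22 - 28)) = 26*(39 - 6) = 26*33 = 858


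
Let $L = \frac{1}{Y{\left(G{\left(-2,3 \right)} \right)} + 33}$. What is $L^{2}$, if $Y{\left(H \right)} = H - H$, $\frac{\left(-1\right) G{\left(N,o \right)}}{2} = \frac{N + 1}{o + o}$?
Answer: $\frac{1}{1089} \approx 0.00091827$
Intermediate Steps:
$G{\left(N,o \right)} = - \frac{1 + N}{o}$ ($G{\left(N,o \right)} = - 2 \frac{N + 1}{o + o} = - 2 \frac{1 + N}{2 o} = - \frac{1 + N}{o}$)
$Y{\left(H \right)} = 0$
$L = \frac{1}{33}$ ($L = \frac{1}{0 + 33} = \frac{1}{33} \approx 0.030303$)
$L^{2} = \left(\frac{1}{33}\right)^{2} = \frac{1}{1089}$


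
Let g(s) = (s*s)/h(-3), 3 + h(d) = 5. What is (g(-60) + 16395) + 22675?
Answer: 40870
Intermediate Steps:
h(d) = 2 (h(d) = -3 + 5 = 2)
g(s) = s**2/2 (g(s) = (s*s)/2 = s**2*(1/2) = s**2/2)
(g(-60) + 16395) + 22675 = ((1/2)*(-60)**2 + 16395) + 22675 = ((1/2)*3600 + 16395) + 22675 = (1800 + 16395) + 22675 = 18195 + 22675 = 40870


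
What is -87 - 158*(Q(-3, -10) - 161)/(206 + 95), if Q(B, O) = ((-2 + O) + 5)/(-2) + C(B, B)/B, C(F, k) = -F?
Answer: -1144/301 ≈ -3.8007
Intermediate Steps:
Q(B, O) = -5/2 - O/2 (Q(B, O) = ((-2 + O) + 5)/(-2) + (-B)/B = (3 + O)*(-½) - 1 = (-3/2 - O/2) - 1 = -5/2 - O/2)
-87 - 158*(Q(-3, -10) - 161)/(206 + 95) = -87 - 158*((-5/2 - ½*(-10)) - 161)/(206 + 95) = -87 - 158*((-5/2 + 5) - 161)/301 = -87 - 158*(5/2 - 161)/301 = -87 - (-25043)/301 = -87 - 158*(-317/602) = -87 + 25043/301 = -1144/301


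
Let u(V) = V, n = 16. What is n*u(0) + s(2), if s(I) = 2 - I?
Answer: 0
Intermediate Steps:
n*u(0) + s(2) = 16*0 + (2 - 1*2) = 0 + (2 - 2) = 0 + 0 = 0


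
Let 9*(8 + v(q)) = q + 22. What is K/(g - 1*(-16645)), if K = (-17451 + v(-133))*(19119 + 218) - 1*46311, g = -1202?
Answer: -1013668451/46329 ≈ -21880.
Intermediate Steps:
v(q) = -50/9 + q/9 (v(q) = -8 + (q + 22)/9 = -8 + (22 + q)/9 = -8 + (22/9 + q/9) = -50/9 + q/9)
K = -1013668451/3 (K = (-17451 + (-50/9 + (1/9)*(-133)))*(19119 + 218) - 1*46311 = (-17451 + (-50/9 - 133/9))*19337 - 46311 = (-17451 - 61/3)*19337 - 46311 = -52414/3*19337 - 46311 = -1013529518/3 - 46311 = -1013668451/3 ≈ -3.3789e+8)
K/(g - 1*(-16645)) = -1013668451/(3*(-1202 - 1*(-16645))) = -1013668451/(3*(-1202 + 16645)) = -1013668451/3/15443 = -1013668451/3*1/15443 = -1013668451/46329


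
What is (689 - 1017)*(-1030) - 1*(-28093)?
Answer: 365933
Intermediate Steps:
(689 - 1017)*(-1030) - 1*(-28093) = -328*(-1030) + 28093 = 337840 + 28093 = 365933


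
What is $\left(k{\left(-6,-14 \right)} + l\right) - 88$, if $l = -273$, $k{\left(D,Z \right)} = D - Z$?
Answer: $-353$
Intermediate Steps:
$\left(k{\left(-6,-14 \right)} + l\right) - 88 = \left(\left(-6 - -14\right) - 273\right) - 88 = \left(\left(-6 + 14\right) - 273\right) - 88 = \left(8 - 273\right) - 88 = -265 - 88 = -353$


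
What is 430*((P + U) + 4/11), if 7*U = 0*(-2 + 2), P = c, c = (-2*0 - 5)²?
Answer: 119970/11 ≈ 10906.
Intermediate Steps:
c = 25 (c = (0 - 5)² = (-5)² = 25)
P = 25
U = 0 (U = (0*(-2 + 2))/7 = (0*0)/7 = (⅐)*0 = 0)
430*((P + U) + 4/11) = 430*((25 + 0) + 4/11) = 430*(25 + (1/11)*4) = 430*(25 + 4/11) = 430*(279/11) = 119970/11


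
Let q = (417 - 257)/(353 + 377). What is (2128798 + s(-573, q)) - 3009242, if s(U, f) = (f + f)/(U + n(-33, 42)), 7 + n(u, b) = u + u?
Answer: -20759989092/23579 ≈ -8.8044e+5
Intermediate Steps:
n(u, b) = -7 + 2*u (n(u, b) = -7 + (u + u) = -7 + 2*u)
q = 16/73 (q = 160/730 = 160*(1/730) = 16/73 ≈ 0.21918)
s(U, f) = 2*f/(-73 + U) (s(U, f) = (f + f)/(U + (-7 + 2*(-33))) = (2*f)/(U + (-7 - 66)) = (2*f)/(U - 73) = (2*f)/(-73 + U) = 2*f/(-73 + U))
(2128798 + s(-573, q)) - 3009242 = (2128798 + 2*(16/73)/(-73 - 573)) - 3009242 = (2128798 + 2*(16/73)/(-646)) - 3009242 = (2128798 + 2*(16/73)*(-1/646)) - 3009242 = (2128798 - 16/23579) - 3009242 = 50194928026/23579 - 3009242 = -20759989092/23579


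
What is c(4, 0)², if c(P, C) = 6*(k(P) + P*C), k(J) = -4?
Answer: 576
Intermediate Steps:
c(P, C) = -24 + 6*C*P (c(P, C) = 6*(-4 + P*C) = 6*(-4 + C*P) = -24 + 6*C*P)
c(4, 0)² = (-24 + 6*0*4)² = (-24 + 0)² = (-24)² = 576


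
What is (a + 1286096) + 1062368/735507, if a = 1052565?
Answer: 1720102598495/735507 ≈ 2.3387e+6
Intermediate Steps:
(a + 1286096) + 1062368/735507 = (1052565 + 1286096) + 1062368/735507 = 2338661 + 1062368*(1/735507) = 2338661 + 1062368/735507 = 1720102598495/735507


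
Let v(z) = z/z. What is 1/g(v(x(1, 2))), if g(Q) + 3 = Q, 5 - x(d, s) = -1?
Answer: -1/2 ≈ -0.50000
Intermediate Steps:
x(d, s) = 6 (x(d, s) = 5 - 1*(-1) = 5 + 1 = 6)
v(z) = 1
g(Q) = -3 + Q
1/g(v(x(1, 2))) = 1/(-3 + 1) = 1/(-2) = -1/2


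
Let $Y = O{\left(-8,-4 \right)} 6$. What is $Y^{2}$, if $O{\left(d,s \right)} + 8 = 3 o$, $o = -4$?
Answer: $14400$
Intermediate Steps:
$O{\left(d,s \right)} = -20$ ($O{\left(d,s \right)} = -8 + 3 \left(-4\right) = -8 - 12 = -20$)
$Y = -120$ ($Y = \left(-20\right) 6 = -120$)
$Y^{2} = \left(-120\right)^{2} = 14400$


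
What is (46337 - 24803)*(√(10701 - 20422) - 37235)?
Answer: -801818490 + 21534*I*√9721 ≈ -8.0182e+8 + 2.1231e+6*I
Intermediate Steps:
(46337 - 24803)*(√(10701 - 20422) - 37235) = 21534*(√(-9721) - 37235) = 21534*(I*√9721 - 37235) = 21534*(-37235 + I*√9721) = -801818490 + 21534*I*√9721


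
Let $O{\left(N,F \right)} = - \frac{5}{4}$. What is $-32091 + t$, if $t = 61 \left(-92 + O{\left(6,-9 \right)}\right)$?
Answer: $- \frac{151117}{4} \approx -37779.0$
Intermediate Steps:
$O{\left(N,F \right)} = - \frac{5}{4}$ ($O{\left(N,F \right)} = \left(-5\right) \frac{1}{4} = - \frac{5}{4}$)
$t = - \frac{22753}{4}$ ($t = 61 \left(-92 - \frac{5}{4}\right) = 61 \left(- \frac{373}{4}\right) = - \frac{22753}{4} \approx -5688.3$)
$-32091 + t = -32091 - \frac{22753}{4} = - \frac{151117}{4}$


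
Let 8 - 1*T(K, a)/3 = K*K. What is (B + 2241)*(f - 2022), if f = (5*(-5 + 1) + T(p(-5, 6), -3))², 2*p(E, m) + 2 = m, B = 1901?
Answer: -8110036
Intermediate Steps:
p(E, m) = -1 + m/2
T(K, a) = 24 - 3*K² (T(K, a) = 24 - 3*K*K = 24 - 3*K²)
f = 64 (f = (5*(-5 + 1) + (24 - 3*(-1 + (½)*6)²))² = (5*(-4) + (24 - 3*(-1 + 3)²))² = (-20 + (24 - 3*2²))² = (-20 + (24 - 3*4))² = (-20 + (24 - 12))² = (-20 + 12)² = (-8)² = 64)
(B + 2241)*(f - 2022) = (1901 + 2241)*(64 - 2022) = 4142*(-1958) = -8110036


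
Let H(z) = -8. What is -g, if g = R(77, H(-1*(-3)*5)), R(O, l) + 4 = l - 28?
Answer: 40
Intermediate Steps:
R(O, l) = -32 + l (R(O, l) = -4 + (l - 28) = -4 + (-28 + l) = -32 + l)
g = -40 (g = -32 - 8 = -40)
-g = -1*(-40) = 40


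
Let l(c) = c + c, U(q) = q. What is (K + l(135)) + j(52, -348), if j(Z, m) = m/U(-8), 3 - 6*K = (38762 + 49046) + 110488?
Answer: -98206/3 ≈ -32735.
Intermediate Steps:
K = -198293/6 (K = 1/2 - ((38762 + 49046) + 110488)/6 = 1/2 - (87808 + 110488)/6 = 1/2 - 1/6*198296 = 1/2 - 99148/3 = -198293/6 ≈ -33049.)
l(c) = 2*c
j(Z, m) = -m/8 (j(Z, m) = m/(-8) = m*(-1/8) = -m/8)
(K + l(135)) + j(52, -348) = (-198293/6 + 2*135) - 1/8*(-348) = (-198293/6 + 270) + 87/2 = -196673/6 + 87/2 = -98206/3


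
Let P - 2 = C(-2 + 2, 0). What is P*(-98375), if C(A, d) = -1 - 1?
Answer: 0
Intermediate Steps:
C(A, d) = -2
P = 0 (P = 2 - 2 = 0)
P*(-98375) = 0*(-98375) = 0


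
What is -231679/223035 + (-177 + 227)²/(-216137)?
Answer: -50631991523/48206115795 ≈ -1.0503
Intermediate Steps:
-231679/223035 + (-177 + 227)²/(-216137) = -231679*1/223035 + 50²*(-1/216137) = -231679/223035 + 2500*(-1/216137) = -231679/223035 - 2500/216137 = -50631991523/48206115795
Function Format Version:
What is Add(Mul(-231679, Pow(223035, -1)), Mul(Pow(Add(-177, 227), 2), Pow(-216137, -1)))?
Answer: Rational(-50631991523, 48206115795) ≈ -1.0503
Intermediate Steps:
Add(Mul(-231679, Pow(223035, -1)), Mul(Pow(Add(-177, 227), 2), Pow(-216137, -1))) = Add(Mul(-231679, Rational(1, 223035)), Mul(Pow(50, 2), Rational(-1, 216137))) = Add(Rational(-231679, 223035), Mul(2500, Rational(-1, 216137))) = Add(Rational(-231679, 223035), Rational(-2500, 216137)) = Rational(-50631991523, 48206115795)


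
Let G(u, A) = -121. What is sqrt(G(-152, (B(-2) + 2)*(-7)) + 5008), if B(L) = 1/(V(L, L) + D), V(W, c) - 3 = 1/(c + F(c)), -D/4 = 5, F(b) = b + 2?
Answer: 3*sqrt(543) ≈ 69.907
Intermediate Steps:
F(b) = 2 + b
D = -20 (D = -4*5 = -20)
V(W, c) = 3 + 1/(2 + 2*c) (V(W, c) = 3 + 1/(c + (2 + c)) = 3 + 1/(2 + 2*c))
B(L) = 1/(-20 + (7 + 6*L)/(2*(1 + L))) (B(L) = 1/((7 + 6*L)/(2*(1 + L)) - 20) = 1/(-20 + (7 + 6*L)/(2*(1 + L))))
sqrt(G(-152, (B(-2) + 2)*(-7)) + 5008) = sqrt(-121 + 5008) = sqrt(4887) = 3*sqrt(543)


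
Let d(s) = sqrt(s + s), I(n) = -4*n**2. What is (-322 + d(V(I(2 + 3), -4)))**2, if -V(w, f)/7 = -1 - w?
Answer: 102298 - 1932*I*sqrt(154) ≈ 1.023e+5 - 23976.0*I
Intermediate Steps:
V(w, f) = 7 + 7*w (V(w, f) = -7*(-1 - w) = 7 + 7*w)
d(s) = sqrt(2)*sqrt(s) (d(s) = sqrt(2*s) = sqrt(2)*sqrt(s))
(-322 + d(V(I(2 + 3), -4)))**2 = (-322 + sqrt(2)*sqrt(7 + 7*(-4*(2 + 3)**2)))**2 = (-322 + sqrt(2)*sqrt(7 + 7*(-4*5**2)))**2 = (-322 + sqrt(2)*sqrt(7 + 7*(-4*25)))**2 = (-322 + sqrt(2)*sqrt(7 + 7*(-100)))**2 = (-322 + sqrt(2)*sqrt(7 - 700))**2 = (-322 + sqrt(2)*sqrt(-693))**2 = (-322 + sqrt(2)*(3*I*sqrt(77)))**2 = (-322 + 3*I*sqrt(154))**2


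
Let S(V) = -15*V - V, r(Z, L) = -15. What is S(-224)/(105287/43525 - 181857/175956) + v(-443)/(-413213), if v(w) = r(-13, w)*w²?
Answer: 3791036388252295115/1461472873831737 ≈ 2594.0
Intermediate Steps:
S(V) = -16*V
v(w) = -15*w²
S(-224)/(105287/43525 - 181857/175956) + v(-443)/(-413213) = (-16*(-224))/(105287/43525 - 181857/175956) - 15*(-443)²/(-413213) = 3584/(105287*(1/43525) - 181857*1/175956) - 15*196249*(-1/413213) = 3584/(105287/43525 - 60619/58652) - 2943735*(-1/413213) = 3584/(3536851149/2552828300) + 2943735/413213 = 3584*(2552828300/3536851149) + 2943735/413213 = 9149336627200/3536851149 + 2943735/413213 = 3791036388252295115/1461472873831737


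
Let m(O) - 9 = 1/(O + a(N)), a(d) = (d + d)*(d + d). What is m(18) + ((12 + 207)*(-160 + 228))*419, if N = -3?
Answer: 336946879/54 ≈ 6.2398e+6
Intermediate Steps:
a(d) = 4*d² (a(d) = (2*d)*(2*d) = 4*d²)
m(O) = 9 + 1/(36 + O) (m(O) = 9 + 1/(O + 4*(-3)²) = 9 + 1/(O + 4*9) = 9 + 1/(O + 36) = 9 + 1/(36 + O))
m(18) + ((12 + 207)*(-160 + 228))*419 = (325 + 9*18)/(36 + 18) + ((12 + 207)*(-160 + 228))*419 = (325 + 162)/54 + (219*68)*419 = (1/54)*487 + 14892*419 = 487/54 + 6239748 = 336946879/54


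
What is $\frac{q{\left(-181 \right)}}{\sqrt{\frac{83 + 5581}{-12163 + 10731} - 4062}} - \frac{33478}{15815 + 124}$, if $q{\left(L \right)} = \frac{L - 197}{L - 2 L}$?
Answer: $- \frac{33478}{15939} + \frac{63 i \sqrt{130277274}}{21955481} \approx -2.1004 + 0.032752 i$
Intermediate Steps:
$q{\left(L \right)} = - \frac{-197 + L}{L}$ ($q{\left(L \right)} = \frac{-197 + L}{\left(-1\right) L} = \left(-197 + L\right) \left(- \frac{1}{L}\right) = - \frac{-197 + L}{L}$)
$\frac{q{\left(-181 \right)}}{\sqrt{\frac{83 + 5581}{-12163 + 10731} - 4062}} - \frac{33478}{15815 + 124} = \frac{\frac{1}{-181} \left(197 - -181\right)}{\sqrt{\frac{83 + 5581}{-12163 + 10731} - 4062}} - \frac{33478}{15815 + 124} = \frac{\left(- \frac{1}{181}\right) \left(197 + 181\right)}{\sqrt{\frac{5664}{-1432} - 4062}} - \frac{33478}{15939} = \frac{\left(- \frac{1}{181}\right) 378}{\sqrt{5664 \left(- \frac{1}{1432}\right) - 4062}} - \frac{33478}{15939} = - \frac{378}{181 \sqrt{- \frac{708}{179} - 4062}} - \frac{33478}{15939} = - \frac{378}{181 \sqrt{- \frac{727806}{179}}} - \frac{33478}{15939} = - \frac{378}{181 \frac{i \sqrt{130277274}}{179}} - \frac{33478}{15939} = - \frac{378 \left(- \frac{i \sqrt{130277274}}{727806}\right)}{181} - \frac{33478}{15939} = \frac{63 i \sqrt{130277274}}{21955481} - \frac{33478}{15939} = - \frac{33478}{15939} + \frac{63 i \sqrt{130277274}}{21955481}$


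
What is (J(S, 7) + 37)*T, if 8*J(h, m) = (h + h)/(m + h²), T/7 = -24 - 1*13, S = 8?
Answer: -680911/71 ≈ -9590.3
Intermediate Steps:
T = -259 (T = 7*(-24 - 1*13) = 7*(-24 - 13) = 7*(-37) = -259)
J(h, m) = h/(4*(m + h²)) (J(h, m) = ((h + h)/(m + h²))/8 = ((2*h)/(m + h²))/8 = (2*h/(m + h²))/8 = h/(4*(m + h²)))
(J(S, 7) + 37)*T = ((¼)*8/(7 + 8²) + 37)*(-259) = ((¼)*8/(7 + 64) + 37)*(-259) = ((¼)*8/71 + 37)*(-259) = ((¼)*8*(1/71) + 37)*(-259) = (2/71 + 37)*(-259) = (2629/71)*(-259) = -680911/71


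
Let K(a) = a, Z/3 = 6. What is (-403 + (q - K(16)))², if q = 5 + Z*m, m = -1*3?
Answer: 219024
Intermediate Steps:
m = -3
Z = 18 (Z = 3*6 = 18)
q = -49 (q = 5 + 18*(-3) = 5 - 54 = -49)
(-403 + (q - K(16)))² = (-403 + (-49 - 1*16))² = (-403 + (-49 - 16))² = (-403 - 65)² = (-468)² = 219024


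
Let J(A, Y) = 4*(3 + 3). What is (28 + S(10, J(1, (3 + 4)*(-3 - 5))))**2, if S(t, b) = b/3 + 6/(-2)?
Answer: 1089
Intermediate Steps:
J(A, Y) = 24 (J(A, Y) = 4*6 = 24)
S(t, b) = -3 + b/3 (S(t, b) = b*(1/3) + 6*(-1/2) = b/3 - 3 = -3 + b/3)
(28 + S(10, J(1, (3 + 4)*(-3 - 5))))**2 = (28 + (-3 + (1/3)*24))**2 = (28 + (-3 + 8))**2 = (28 + 5)**2 = 33**2 = 1089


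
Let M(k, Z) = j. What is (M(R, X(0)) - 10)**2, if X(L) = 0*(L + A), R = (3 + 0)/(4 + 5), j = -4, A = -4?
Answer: 196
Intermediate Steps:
R = 1/3 (R = 3/9 = 3*(1/9) = 1/3 ≈ 0.33333)
X(L) = 0 (X(L) = 0*(L - 4) = 0*(-4 + L) = 0)
M(k, Z) = -4
(M(R, X(0)) - 10)**2 = (-4 - 10)**2 = (-14)**2 = 196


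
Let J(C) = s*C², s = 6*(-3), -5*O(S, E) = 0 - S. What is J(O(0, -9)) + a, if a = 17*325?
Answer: 5525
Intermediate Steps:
O(S, E) = S/5 (O(S, E) = -(0 - S)/5 = -(-1)*S/5 = S/5)
s = -18
J(C) = -18*C²
a = 5525
J(O(0, -9)) + a = -18*((⅕)*0)² + 5525 = -18*0² + 5525 = -18*0 + 5525 = 0 + 5525 = 5525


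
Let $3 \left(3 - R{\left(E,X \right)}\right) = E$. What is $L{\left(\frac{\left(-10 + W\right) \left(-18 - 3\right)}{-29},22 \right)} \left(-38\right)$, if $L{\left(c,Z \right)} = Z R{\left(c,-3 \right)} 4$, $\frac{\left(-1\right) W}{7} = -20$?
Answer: $\frac{2752112}{29} \approx 94900.0$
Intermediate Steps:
$W = 140$ ($W = \left(-7\right) \left(-20\right) = 140$)
$R{\left(E,X \right)} = 3 - \frac{E}{3}$
$L{\left(c,Z \right)} = 4 Z \left(3 - \frac{c}{3}\right)$ ($L{\left(c,Z \right)} = Z \left(3 - \frac{c}{3}\right) 4 = 4 Z \left(3 - \frac{c}{3}\right)$)
$L{\left(\frac{\left(-10 + W\right) \left(-18 - 3\right)}{-29},22 \right)} \left(-38\right) = \frac{4}{3} \cdot 22 \left(9 - \frac{\left(-10 + 140\right) \left(-18 - 3\right)}{-29}\right) \left(-38\right) = \frac{4}{3} \cdot 22 \left(9 - 130 \left(-21\right) \left(- \frac{1}{29}\right)\right) \left(-38\right) = \frac{4}{3} \cdot 22 \left(9 - \left(-2730\right) \left(- \frac{1}{29}\right)\right) \left(-38\right) = \frac{4}{3} \cdot 22 \left(9 - \frac{2730}{29}\right) \left(-38\right) = \frac{4}{3} \cdot 22 \left(- \frac{2469}{29}\right) \left(-38\right) = \left(- \frac{72424}{29}\right) \left(-38\right) = \frac{2752112}{29}$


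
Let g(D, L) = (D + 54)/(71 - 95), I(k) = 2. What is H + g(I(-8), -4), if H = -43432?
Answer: -130303/3 ≈ -43434.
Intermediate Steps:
g(D, L) = -9/4 - D/24 (g(D, L) = (54 + D)/(-24) = (54 + D)*(-1/24) = -9/4 - D/24)
H + g(I(-8), -4) = -43432 + (-9/4 - 1/24*2) = -43432 + (-9/4 - 1/12) = -43432 - 7/3 = -130303/3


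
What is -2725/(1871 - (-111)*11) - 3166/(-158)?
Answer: 4679361/244268 ≈ 19.157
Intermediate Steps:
-2725/(1871 - (-111)*11) - 3166/(-158) = -2725/(1871 - 1*(-1221)) - 3166*(-1/158) = -2725/(1871 + 1221) + 1583/79 = -2725/3092 + 1583/79 = 4679361/244268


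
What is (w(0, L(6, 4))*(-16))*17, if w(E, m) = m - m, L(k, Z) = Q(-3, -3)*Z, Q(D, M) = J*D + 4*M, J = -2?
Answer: 0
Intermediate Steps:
Q(D, M) = -2*D + 4*M
L(k, Z) = -6*Z (L(k, Z) = (-2*(-3) + 4*(-3))*Z = (6 - 12)*Z = -6*Z)
w(E, m) = 0
(w(0, L(6, 4))*(-16))*17 = (0*(-16))*17 = 0*17 = 0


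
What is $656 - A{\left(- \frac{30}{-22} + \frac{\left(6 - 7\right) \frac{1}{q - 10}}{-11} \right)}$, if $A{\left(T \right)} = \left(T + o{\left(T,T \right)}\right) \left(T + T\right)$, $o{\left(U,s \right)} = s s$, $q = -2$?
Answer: $\frac{744424753}{1149984} \approx 647.33$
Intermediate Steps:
$o{\left(U,s \right)} = s^{2}$
$A{\left(T \right)} = 2 T \left(T + T^{2}\right)$ ($A{\left(T \right)} = \left(T + T^{2}\right) \left(T + T\right) = \left(T + T^{2}\right) 2 T = 2 T \left(T + T^{2}\right)$)
$656 - A{\left(- \frac{30}{-22} + \frac{\left(6 - 7\right) \frac{1}{q - 10}}{-11} \right)} = 656 - 2 \left(- \frac{30}{-22} + \frac{\left(6 - 7\right) \frac{1}{-2 - 10}}{-11}\right)^{2} \left(1 + \left(- \frac{30}{-22} + \frac{\left(6 - 7\right) \frac{1}{-2 - 10}}{-11}\right)\right) = 656 - 2 \left(\left(-30\right) \left(- \frac{1}{22}\right) + - \frac{1}{-12} \left(- \frac{1}{11}\right)\right)^{2} \left(1 + \left(\left(-30\right) \left(- \frac{1}{22}\right) + - \frac{1}{-12} \left(- \frac{1}{11}\right)\right)\right) = 656 - 2 \left(\frac{15}{11} + \left(-1\right) \left(- \frac{1}{12}\right) \left(- \frac{1}{11}\right)\right)^{2} \left(1 + \left(\frac{15}{11} + \left(-1\right) \left(- \frac{1}{12}\right) \left(- \frac{1}{11}\right)\right)\right) = 656 - 2 \left(\frac{15}{11} + \frac{1}{12} \left(- \frac{1}{11}\right)\right)^{2} \left(1 + \left(\frac{15}{11} + \frac{1}{12} \left(- \frac{1}{11}\right)\right)\right) = 656 - 2 \left(\frac{15}{11} - \frac{1}{132}\right)^{2} \left(1 + \left(\frac{15}{11} - \frac{1}{132}\right)\right) = 656 - 2 \left(\frac{179}{132}\right)^{2} \left(1 + \frac{179}{132}\right) = 656 - 2 \cdot \frac{32041}{17424} \cdot \frac{311}{132} = 656 - \frac{9964751}{1149984} = \frac{744424753}{1149984}$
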